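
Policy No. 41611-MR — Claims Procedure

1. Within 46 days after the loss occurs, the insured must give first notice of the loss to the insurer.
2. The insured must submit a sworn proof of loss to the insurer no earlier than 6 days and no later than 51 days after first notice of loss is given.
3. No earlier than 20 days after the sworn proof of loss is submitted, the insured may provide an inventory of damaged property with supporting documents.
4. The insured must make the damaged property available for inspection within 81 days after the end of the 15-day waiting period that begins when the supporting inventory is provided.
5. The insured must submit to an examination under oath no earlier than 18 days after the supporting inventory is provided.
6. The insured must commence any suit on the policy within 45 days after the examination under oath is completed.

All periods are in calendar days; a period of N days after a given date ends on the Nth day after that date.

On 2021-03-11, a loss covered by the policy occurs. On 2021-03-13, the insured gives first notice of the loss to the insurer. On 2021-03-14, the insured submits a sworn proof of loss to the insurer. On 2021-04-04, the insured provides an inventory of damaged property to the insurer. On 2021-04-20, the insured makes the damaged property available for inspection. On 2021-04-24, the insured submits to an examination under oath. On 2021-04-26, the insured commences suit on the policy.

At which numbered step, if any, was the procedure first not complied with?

Step 1 — counting 46 days from 2021-03-11 (when the loss occurs) gives a deadline of 2021-04-26; 2021-03-13 is within that limit.
Step 2 — 6 and 51 days from 2021-03-13 (when first notice of loss is given) are 2021-03-19 and 2021-05-03 respectively; done 2021-03-14 — 5 days before the window opened.

Step 2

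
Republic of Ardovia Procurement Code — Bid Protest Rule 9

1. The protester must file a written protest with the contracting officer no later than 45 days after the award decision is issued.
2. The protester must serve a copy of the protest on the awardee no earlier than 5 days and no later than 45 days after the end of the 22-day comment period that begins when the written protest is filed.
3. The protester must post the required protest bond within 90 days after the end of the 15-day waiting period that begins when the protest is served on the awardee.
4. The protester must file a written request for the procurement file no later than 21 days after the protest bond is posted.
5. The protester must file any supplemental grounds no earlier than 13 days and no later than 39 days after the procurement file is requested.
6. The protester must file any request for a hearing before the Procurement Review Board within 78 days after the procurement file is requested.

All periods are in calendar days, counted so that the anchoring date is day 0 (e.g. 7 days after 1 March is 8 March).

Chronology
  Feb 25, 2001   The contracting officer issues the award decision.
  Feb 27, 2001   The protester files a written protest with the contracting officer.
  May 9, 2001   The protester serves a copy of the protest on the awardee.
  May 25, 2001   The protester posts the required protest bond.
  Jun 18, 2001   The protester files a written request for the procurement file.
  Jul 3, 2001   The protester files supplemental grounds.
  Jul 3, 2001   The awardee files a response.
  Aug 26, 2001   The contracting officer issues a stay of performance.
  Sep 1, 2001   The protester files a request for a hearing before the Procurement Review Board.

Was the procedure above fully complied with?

(1) due by Feb 25, 2001 + 45 days = Apr 11, 2001; completed Feb 27, 2001, before the deadline.
(2) the permitted window runs from Mar 21, 2001 + 5 = Mar 26, 2001 to Mar 21, 2001 + 45 = May 5, 2001; May 9, 2001 is 4 days past the end of the window.

No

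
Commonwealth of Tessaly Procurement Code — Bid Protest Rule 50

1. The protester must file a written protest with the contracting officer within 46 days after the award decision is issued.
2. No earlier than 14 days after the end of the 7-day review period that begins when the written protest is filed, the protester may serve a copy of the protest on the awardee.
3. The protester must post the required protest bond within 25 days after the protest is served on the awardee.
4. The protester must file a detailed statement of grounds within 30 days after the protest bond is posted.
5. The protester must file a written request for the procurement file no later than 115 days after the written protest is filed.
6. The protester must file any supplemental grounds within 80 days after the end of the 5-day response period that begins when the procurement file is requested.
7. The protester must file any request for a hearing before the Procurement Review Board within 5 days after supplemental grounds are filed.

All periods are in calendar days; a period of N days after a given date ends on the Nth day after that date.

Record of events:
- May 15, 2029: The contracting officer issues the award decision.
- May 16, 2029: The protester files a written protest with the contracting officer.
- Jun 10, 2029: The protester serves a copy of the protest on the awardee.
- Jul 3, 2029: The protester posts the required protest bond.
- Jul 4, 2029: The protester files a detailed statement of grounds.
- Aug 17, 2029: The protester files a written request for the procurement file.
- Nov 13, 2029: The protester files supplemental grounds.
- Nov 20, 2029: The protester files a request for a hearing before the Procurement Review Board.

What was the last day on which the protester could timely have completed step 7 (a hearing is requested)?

Step 7 runs from Nov 13, 2029, when supplemental grounds are filed. 5 days after Nov 13, 2029 is Nov 18, 2029.

Nov 18, 2029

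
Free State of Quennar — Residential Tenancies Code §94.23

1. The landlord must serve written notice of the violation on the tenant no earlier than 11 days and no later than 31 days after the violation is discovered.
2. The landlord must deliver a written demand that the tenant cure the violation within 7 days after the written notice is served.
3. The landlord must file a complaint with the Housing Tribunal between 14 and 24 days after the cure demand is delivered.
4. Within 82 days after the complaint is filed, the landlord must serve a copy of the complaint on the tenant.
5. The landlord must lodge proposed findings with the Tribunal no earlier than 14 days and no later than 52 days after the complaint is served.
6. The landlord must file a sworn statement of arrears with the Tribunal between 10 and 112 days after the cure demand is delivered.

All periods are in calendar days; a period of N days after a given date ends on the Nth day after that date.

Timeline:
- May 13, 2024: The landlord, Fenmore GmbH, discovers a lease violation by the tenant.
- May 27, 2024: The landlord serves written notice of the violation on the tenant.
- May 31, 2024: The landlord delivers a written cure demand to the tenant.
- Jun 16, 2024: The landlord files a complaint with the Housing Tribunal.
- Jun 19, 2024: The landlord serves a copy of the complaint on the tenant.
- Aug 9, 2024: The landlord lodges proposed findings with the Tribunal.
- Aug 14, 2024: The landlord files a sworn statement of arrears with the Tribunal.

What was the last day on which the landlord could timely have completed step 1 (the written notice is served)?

Jun 13, 2024

Step 1 runs from May 13, 2024, when the violation is discovered. The window is 11–31 days after May 13, 2024; it closes on Jun 13, 2024.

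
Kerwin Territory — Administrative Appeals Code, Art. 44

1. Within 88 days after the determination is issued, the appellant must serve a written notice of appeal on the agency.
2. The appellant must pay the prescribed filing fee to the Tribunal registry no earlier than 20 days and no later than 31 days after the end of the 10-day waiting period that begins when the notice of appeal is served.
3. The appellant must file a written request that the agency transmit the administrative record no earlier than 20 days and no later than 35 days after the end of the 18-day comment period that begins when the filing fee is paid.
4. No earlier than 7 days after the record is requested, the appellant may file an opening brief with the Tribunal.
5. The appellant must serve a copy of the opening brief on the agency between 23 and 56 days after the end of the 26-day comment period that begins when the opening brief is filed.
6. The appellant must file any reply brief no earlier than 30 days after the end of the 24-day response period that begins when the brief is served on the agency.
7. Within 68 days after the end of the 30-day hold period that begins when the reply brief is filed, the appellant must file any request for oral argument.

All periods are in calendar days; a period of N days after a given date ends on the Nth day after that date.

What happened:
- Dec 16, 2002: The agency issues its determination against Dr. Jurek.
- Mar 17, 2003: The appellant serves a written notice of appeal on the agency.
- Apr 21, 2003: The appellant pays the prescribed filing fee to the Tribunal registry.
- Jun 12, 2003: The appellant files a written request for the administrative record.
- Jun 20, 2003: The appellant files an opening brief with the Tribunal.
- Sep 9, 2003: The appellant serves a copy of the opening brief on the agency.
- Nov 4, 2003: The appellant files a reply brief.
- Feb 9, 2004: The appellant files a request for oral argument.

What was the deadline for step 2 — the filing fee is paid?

Apr 27, 2003

The notice of appeal is served on Mar 17, 2003; the 10-day waiting period therefore ends Mar 27, 2003, and step 2 runs from that date. The window is 20–31 days after Mar 27, 2003; it closes on Apr 27, 2003.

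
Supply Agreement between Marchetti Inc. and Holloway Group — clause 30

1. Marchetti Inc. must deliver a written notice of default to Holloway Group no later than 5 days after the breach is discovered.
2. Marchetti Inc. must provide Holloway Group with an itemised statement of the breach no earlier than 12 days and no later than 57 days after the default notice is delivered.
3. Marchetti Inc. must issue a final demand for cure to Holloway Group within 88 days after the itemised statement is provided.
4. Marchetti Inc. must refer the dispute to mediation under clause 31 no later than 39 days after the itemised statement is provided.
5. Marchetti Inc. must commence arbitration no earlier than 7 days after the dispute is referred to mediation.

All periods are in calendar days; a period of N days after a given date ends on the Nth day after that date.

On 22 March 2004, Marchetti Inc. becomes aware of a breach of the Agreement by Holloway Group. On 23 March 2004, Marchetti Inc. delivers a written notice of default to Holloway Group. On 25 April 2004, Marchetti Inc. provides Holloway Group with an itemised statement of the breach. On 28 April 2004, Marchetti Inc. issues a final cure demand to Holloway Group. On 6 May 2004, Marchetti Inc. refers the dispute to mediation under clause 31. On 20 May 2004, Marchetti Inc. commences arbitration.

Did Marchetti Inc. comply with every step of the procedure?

Step 1 — counting 5 days from 22 March 2004 (when the breach is discovered) gives a deadline of 27 March 2004; 23 March 2004 is within that limit.
Step 2 — 12 and 57 days from 23 March 2004 (when the default notice is delivered) are 4 April 2004 and 19 May 2004 respectively; done 25 April 2004 — within the window.
Step 3 — counting 88 days from 25 April 2004 (when the itemised statement is provided) gives a deadline of 22 July 2004; 28 April 2004 is within that limit.
Step 4 — counting 39 days from 25 April 2004 (when the itemised statement is provided) gives a deadline of 3 June 2004; done 6 May 2004 — timely.
Step 5 — must wait 7 days from 6 May 2004 (when the dispute is referred to mediation), so not before 13 May 2004; done 20 May 2004 — permitted.

Yes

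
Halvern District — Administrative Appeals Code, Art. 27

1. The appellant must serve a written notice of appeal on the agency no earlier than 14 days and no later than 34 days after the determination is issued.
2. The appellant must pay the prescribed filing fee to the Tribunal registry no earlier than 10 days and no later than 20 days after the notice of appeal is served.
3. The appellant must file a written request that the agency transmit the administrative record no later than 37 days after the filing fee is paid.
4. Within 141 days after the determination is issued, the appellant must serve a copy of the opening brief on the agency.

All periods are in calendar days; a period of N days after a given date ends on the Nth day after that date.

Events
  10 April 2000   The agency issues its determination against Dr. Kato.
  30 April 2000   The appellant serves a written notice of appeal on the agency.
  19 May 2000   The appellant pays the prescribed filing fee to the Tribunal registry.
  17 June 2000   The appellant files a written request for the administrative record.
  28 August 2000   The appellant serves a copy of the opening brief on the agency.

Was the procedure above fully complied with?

Step 1: the window is 14–34 days after 10 April 2000 (when the determination is issued), so 24 April 2000 through 14 May 2000; done 30 April 2000, which is between those dates.
Step 2: the window is 10–20 days after 30 April 2000 (when the notice of appeal is served), so 10 May 2000 through 20 May 2000; done 19 May 2000, which is between those dates.
Step 3: 37 days after 19 May 2000 (when the filing fee is paid) is 25 June 2000; done 17 June 2000 — timely.
Step 4: 141 days after 10 April 2000 (when the determination is issued) is 29 August 2000; done 28 August 2000 — timely.

Yes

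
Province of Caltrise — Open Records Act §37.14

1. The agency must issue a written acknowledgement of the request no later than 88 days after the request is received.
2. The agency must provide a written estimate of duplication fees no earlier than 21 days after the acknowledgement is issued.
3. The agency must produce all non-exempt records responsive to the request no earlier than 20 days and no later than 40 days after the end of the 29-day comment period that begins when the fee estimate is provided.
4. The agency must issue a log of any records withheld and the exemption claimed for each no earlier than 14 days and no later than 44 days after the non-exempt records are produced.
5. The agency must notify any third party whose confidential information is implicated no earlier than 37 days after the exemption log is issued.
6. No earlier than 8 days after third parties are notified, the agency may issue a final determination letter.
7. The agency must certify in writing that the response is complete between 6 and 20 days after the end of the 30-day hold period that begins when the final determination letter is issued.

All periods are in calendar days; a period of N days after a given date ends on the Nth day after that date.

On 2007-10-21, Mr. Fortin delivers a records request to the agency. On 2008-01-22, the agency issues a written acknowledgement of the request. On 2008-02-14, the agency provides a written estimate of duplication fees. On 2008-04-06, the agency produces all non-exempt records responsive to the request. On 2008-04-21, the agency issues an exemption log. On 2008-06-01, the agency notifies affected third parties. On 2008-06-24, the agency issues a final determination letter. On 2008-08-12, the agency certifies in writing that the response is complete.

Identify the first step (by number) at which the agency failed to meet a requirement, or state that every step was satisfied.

Step 1

(1) due by 2007-10-21 + 88 days = 2008-01-17; not done until 2008-01-22, 5 days after the deadline.
Later steps need not be reached.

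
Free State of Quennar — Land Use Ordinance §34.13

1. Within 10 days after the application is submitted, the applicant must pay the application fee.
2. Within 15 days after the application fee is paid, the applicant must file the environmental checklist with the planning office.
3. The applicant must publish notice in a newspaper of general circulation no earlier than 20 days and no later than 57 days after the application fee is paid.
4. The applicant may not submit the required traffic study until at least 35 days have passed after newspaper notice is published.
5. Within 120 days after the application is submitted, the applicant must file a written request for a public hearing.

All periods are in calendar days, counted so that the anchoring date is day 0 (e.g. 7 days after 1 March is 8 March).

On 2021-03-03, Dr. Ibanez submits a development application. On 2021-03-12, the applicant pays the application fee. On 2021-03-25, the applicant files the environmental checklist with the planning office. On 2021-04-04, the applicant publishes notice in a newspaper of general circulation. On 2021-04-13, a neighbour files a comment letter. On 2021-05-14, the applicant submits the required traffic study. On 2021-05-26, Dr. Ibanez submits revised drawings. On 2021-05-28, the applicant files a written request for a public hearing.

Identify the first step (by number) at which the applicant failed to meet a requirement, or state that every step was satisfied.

Step 1: 10 days after 2021-03-03 (when the application is submitted) is 2021-03-13; 2021-03-12 is within that limit.
Step 2: 15 days after 2021-03-12 (when the application fee is paid) is 2021-03-27; completed 2021-03-25, before the deadline.
Step 3: the window is 20–57 days after 2021-03-12 (when the application fee is paid), so 2021-04-01 through 2021-05-08; done 2021-04-04, which is between those dates.
Step 4: the earliest permitted date is 35 days after 2021-04-04 (when newspaper notice is published), i.e. 2021-05-09; done 2021-05-14 — permitted.
Step 5: 120 days after 2021-03-03 (when the application is submitted) is 2021-07-01; done 2021-05-28 — timely.

None — every step was satisfied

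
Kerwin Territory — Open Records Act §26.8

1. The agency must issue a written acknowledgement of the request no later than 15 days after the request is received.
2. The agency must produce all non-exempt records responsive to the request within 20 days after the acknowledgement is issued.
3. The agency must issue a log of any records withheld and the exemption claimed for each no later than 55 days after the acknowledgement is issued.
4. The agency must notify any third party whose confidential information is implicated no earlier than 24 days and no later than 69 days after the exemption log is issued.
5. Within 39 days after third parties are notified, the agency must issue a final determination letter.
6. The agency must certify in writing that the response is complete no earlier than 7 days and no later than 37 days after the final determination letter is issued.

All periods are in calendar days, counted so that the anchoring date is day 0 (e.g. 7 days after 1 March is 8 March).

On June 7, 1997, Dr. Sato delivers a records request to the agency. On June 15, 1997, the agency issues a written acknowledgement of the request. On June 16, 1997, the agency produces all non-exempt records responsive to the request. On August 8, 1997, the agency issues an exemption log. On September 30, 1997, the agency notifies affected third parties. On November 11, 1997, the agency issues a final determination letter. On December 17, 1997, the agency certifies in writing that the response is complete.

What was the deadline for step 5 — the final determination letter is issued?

November 8, 1997

Step 5 runs from September 30, 1997, when third parties are notified. 39 days after September 30, 1997 is November 8, 1997.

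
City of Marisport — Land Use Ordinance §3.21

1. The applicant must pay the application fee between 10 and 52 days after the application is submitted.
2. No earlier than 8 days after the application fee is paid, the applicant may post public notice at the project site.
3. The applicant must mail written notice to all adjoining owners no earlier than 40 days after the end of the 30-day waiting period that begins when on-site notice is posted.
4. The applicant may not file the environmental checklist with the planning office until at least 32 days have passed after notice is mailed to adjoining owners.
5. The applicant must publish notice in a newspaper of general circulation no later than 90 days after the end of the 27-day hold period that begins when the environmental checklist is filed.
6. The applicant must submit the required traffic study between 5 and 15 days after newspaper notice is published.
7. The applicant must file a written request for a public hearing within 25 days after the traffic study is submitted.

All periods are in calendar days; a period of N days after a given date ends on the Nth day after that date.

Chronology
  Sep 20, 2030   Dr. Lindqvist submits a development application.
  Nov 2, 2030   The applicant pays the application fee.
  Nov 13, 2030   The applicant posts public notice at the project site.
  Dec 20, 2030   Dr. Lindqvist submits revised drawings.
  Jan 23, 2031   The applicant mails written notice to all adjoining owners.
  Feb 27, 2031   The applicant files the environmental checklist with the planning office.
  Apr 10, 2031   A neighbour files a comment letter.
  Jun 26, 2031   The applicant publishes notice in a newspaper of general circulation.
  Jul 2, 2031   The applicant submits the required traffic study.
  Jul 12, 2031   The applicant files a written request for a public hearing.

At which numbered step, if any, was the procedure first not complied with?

(1) the permitted window runs from Sep 20, 2030 + 10 = Sep 30, 2030 to Sep 20, 2030 + 52 = Nov 11, 2030; done Nov 2, 2030 — within the window.
(2) permitted from Nov 2, 2030 + 8 days = Nov 10, 2030 onward; done Nov 13, 2030 — permitted.
(3) permitted from Dec 13, 2030 + 40 days = Jan 22, 2031 onward; Jan 23, 2031 is on or after that date.
(4) permitted from Jan 23, 2031 + 32 days = Feb 24, 2031 onward; Feb 27, 2031 is on or after that date.
(5) due by Mar 26, 2031 + 90 days = Jun 24, 2031; done Jun 26, 2031 — 2 days late.

Step 5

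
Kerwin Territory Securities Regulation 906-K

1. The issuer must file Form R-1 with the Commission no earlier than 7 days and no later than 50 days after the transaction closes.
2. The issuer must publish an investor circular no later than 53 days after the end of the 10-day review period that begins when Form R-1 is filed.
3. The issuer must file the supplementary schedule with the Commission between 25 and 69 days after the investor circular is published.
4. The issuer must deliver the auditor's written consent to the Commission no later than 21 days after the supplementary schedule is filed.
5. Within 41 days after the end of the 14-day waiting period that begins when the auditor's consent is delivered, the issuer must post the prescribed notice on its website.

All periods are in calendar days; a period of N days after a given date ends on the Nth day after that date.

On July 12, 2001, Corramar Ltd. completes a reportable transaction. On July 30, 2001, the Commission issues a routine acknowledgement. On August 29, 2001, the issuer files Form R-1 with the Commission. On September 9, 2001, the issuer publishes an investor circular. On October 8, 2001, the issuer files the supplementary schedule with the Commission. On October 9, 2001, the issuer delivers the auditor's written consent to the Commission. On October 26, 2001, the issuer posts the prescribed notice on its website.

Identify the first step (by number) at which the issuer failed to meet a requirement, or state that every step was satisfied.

None — every step was satisfied

(1) the permitted window runs from July 12, 2001 + 7 = July 19, 2001 to July 12, 2001 + 50 = August 31, 2001; done August 29, 2001, which is between those dates.
(2) due by September 8, 2001 + 53 days = October 31, 2001; completed September 9, 2001, before the deadline.
(3) the permitted window runs from September 9, 2001 + 25 = October 4, 2001 to September 9, 2001 + 69 = November 17, 2001; October 8, 2001 falls inside that range.
(4) due by October 8, 2001 + 21 days = October 29, 2001; October 9, 2001 is within that limit.
(5) due by October 23, 2001 + 41 days = December 3, 2001; completed October 26, 2001, before the deadline.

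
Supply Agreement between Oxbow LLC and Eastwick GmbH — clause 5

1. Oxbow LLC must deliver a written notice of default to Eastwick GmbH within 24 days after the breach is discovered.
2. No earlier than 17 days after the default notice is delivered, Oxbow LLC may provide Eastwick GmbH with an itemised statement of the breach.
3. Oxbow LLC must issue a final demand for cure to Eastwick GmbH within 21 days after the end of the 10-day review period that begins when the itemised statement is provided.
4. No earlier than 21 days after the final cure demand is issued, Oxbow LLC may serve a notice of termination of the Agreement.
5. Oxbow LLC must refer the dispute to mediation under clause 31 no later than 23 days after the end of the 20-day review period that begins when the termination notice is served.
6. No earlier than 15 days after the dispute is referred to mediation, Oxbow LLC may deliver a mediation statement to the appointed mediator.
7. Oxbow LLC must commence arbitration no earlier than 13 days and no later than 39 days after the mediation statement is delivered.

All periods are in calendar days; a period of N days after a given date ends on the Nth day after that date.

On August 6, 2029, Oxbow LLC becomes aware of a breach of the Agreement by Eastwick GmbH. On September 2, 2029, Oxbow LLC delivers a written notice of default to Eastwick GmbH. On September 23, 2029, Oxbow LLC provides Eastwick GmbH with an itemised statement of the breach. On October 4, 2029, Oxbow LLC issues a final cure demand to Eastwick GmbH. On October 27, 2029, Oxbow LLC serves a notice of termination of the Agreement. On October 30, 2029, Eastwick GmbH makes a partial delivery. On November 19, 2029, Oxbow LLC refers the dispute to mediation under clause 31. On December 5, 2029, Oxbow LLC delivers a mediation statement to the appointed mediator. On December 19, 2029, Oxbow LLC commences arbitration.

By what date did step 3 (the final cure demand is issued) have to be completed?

The itemised statement is provided on September 23, 2029; the 10-day review period therefore ends October 3, 2029, and step 3 runs from that date. 21 days after October 3, 2029 is October 24, 2029.

October 24, 2029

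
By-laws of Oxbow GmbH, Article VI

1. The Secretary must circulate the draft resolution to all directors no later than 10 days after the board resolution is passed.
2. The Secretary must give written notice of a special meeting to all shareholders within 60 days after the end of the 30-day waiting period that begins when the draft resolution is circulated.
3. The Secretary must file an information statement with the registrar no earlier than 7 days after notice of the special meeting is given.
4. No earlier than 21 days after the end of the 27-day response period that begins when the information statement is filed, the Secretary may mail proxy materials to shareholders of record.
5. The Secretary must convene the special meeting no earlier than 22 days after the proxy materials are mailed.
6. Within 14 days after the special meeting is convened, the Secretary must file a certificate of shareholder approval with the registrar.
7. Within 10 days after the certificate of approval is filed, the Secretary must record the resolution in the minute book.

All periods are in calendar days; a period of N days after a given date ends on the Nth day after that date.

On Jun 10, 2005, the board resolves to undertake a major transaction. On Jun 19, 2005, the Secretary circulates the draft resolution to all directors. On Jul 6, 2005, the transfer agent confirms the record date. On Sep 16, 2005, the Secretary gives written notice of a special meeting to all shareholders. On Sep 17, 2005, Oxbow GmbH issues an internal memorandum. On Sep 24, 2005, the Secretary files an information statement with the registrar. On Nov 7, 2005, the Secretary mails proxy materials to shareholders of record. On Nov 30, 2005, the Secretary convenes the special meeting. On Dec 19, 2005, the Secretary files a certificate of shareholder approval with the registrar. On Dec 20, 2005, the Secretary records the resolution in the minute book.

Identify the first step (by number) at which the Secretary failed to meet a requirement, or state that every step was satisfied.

(1) due by Jun 10, 2005 + 10 days = Jun 20, 2005; completed Jun 19, 2005, before the deadline.
(2) due by Jul 19, 2005 + 60 days = Sep 17, 2005; completed Sep 16, 2005, before the deadline.
(3) permitted from Sep 16, 2005 + 7 days = Sep 23, 2005 onward; Sep 24, 2005 is on or after that date.
(4) permitted from Oct 21, 2005 + 21 days = Nov 11, 2005 onward; done Nov 7, 2005 — 4 days too early.

Step 4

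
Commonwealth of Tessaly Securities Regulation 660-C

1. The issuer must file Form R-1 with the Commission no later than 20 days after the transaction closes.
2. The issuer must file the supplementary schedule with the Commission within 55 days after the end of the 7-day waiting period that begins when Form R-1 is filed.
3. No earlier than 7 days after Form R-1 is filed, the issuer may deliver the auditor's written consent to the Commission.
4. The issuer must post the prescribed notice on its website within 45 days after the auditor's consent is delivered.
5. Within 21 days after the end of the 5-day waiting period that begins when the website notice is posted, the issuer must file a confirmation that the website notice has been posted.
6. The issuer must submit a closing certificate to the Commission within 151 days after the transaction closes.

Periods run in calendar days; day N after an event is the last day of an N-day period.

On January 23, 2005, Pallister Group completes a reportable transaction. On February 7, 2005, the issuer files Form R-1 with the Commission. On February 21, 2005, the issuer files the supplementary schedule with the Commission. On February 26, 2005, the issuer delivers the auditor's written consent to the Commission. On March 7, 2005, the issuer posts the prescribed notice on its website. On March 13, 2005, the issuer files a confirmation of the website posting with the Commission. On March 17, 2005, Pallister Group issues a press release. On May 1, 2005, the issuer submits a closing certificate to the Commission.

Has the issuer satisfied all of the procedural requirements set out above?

Yes

(1) due by January 23, 2005 + 20 days = February 12, 2005; done February 7, 2005 — timely.
(2) due by February 14, 2005 + 55 days = April 10, 2005; completed February 21, 2005, before the deadline.
(3) permitted from February 7, 2005 + 7 days = February 14, 2005 onward; done February 26, 2005, after the minimum wait.
(4) due by February 26, 2005 + 45 days = April 12, 2005; March 7, 2005 is within that limit.
(5) due by March 12, 2005 + 21 days = April 2, 2005; done March 13, 2005 — timely.
(6) due by January 23, 2005 + 151 days = June 23, 2005; done May 1, 2005 — timely.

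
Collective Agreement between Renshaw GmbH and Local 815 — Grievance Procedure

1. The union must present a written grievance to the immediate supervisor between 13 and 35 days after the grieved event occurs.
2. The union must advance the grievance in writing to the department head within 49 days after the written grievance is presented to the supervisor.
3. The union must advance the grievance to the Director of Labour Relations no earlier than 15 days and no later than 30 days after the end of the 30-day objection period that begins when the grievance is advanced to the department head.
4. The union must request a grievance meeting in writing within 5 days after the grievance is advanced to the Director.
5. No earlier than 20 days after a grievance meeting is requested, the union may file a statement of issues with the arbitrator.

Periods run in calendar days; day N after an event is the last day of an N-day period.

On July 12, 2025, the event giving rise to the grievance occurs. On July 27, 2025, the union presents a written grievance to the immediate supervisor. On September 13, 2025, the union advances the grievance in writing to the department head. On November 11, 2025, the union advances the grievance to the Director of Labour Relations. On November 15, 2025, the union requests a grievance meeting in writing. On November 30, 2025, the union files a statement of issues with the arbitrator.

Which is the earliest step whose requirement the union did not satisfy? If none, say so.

(1) the permitted window runs from July 12, 2025 + 13 = July 25, 2025 to July 12, 2025 + 35 = August 16, 2025; July 27, 2025 falls inside that range.
(2) due by July 27, 2025 + 49 days = September 14, 2025; completed September 13, 2025, before the deadline.
(3) the permitted window runs from October 13, 2025 + 15 = October 28, 2025 to October 13, 2025 + 30 = November 12, 2025; done November 11, 2025, which is between those dates.
(4) due by November 11, 2025 + 5 days = November 16, 2025; completed November 15, 2025, before the deadline.
(5) permitted from November 15, 2025 + 20 days = December 5, 2025 onward; done November 30, 2025 — 5 days too early.

Step 5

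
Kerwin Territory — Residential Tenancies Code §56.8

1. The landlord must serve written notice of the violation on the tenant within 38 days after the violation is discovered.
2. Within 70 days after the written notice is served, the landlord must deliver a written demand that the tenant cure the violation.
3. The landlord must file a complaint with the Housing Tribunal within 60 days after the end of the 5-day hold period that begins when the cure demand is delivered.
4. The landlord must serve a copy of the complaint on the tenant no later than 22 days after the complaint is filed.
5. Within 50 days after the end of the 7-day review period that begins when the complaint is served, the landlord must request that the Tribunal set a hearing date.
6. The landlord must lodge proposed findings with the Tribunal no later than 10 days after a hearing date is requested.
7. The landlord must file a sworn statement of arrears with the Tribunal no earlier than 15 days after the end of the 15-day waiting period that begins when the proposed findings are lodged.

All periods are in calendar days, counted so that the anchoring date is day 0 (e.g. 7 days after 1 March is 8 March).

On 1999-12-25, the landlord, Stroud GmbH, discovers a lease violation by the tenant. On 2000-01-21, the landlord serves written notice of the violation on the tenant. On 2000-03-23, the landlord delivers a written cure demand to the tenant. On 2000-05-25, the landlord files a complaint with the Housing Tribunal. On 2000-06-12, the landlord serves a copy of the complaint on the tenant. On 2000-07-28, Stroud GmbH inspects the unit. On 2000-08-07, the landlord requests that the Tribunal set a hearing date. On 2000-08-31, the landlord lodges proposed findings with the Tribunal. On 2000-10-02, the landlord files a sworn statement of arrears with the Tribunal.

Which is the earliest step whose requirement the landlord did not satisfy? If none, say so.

Step 1 — counting 38 days from 1999-12-25 (when the violation is discovered) gives a deadline of 2000-02-01; done 2000-01-21 — timely.
Step 2 — counting 70 days from 2000-01-21 (when the written notice is served) gives a deadline of 2000-03-31; completed 2000-03-23, before the deadline.
Step 3 — counting 60 days from 2000-03-28 (end of the 5-day hold period, which began when the cure demand is delivered on 2000-03-23) gives a deadline of 2000-05-27; 2000-05-25 is within that limit.
Step 4 — counting 22 days from 2000-05-25 (when the complaint is filed) gives a deadline of 2000-06-16; 2000-06-12 is within that limit.
Step 5 — counting 50 days from 2000-06-19 (end of the 7-day review period, which began when the complaint is served on 2000-06-12) gives a deadline of 2000-08-08; 2000-08-07 is within that limit.
Step 6 — counting 10 days from 2000-08-07 (when a hearing date is requested) gives a deadline of 2000-08-17; 2000-08-31 misses that deadline by 14 days.
Later steps need not be reached.

Step 6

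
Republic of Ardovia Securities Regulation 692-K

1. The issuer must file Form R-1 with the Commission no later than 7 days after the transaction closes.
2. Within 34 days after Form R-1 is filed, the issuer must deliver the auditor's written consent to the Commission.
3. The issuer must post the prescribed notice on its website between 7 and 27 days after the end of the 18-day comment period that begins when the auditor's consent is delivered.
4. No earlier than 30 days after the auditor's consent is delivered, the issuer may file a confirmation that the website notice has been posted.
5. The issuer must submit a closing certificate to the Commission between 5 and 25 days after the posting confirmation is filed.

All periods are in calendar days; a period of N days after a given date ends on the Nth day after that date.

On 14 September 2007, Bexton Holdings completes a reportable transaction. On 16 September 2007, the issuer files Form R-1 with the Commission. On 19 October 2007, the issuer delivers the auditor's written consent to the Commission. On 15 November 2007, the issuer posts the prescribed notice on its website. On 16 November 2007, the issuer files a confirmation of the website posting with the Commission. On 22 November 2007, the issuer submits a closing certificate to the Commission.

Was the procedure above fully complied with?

No

Step 1 — counting 7 days from 14 September 2007 (when the transaction closes) gives a deadline of 21 September 2007; done 16 September 2007 — timely.
Step 2 — counting 34 days from 16 September 2007 (when Form R-1 is filed) gives a deadline of 20 October 2007; done 19 October 2007 — timely.
Step 3 — 7 and 27 days from 6 November 2007 (end of the 18-day comment period, which began when the auditor's consent is delivered on 19 October 2007) are 13 November 2007 and 3 December 2007 respectively; done 15 November 2007, which is between those dates.
Step 4 — must wait 30 days from 19 October 2007 (when the auditor's consent is delivered), so not before 18 November 2007; acted on 16 November 2007, 2 days prematurely.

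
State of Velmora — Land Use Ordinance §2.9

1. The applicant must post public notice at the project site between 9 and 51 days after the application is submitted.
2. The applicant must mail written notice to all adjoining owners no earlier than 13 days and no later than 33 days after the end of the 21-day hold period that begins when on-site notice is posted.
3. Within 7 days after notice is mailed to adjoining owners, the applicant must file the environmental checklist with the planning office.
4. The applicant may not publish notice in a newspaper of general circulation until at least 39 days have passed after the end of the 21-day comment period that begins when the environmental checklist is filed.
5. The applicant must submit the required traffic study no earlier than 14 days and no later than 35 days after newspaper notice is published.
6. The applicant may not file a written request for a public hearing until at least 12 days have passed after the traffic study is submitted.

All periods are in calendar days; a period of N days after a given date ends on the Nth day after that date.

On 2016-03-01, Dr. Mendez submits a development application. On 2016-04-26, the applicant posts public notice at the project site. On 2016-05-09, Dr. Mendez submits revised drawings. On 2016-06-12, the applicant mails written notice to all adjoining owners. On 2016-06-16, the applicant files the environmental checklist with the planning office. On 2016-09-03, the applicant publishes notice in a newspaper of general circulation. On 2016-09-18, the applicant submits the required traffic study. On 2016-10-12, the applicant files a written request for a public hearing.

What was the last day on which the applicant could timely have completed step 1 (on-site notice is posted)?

2016-04-21

Step 1 runs from 2016-03-01, when the application is submitted. The window is 9–51 days after 2016-03-01; it closes on 2016-04-21.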